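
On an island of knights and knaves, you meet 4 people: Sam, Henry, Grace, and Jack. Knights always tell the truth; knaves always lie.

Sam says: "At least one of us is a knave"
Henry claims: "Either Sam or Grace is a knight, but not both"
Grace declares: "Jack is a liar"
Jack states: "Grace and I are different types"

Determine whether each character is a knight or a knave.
Sam is a knight.
Henry is a knight.
Grace is a knave.
Jack is a knight.

Verification:
- Sam (knight) says "At least one of us is a knave" - this is TRUE because Grace is a knave.
- Henry (knight) says "Either Sam or Grace is a knight, but not both" - this is TRUE because Sam is a knight and Grace is a knave.
- Grace (knave) says "Jack is a liar" - this is FALSE (a lie) because Jack is a knight.
- Jack (knight) says "Grace and I are different types" - this is TRUE because Jack is a knight and Grace is a knave.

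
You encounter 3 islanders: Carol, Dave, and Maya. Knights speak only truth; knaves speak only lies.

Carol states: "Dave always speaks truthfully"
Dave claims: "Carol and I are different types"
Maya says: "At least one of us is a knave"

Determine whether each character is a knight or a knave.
Carol is a knave.
Dave is a knave.
Maya is a knight.

Verification:
- Carol (knave) says "Dave always speaks truthfully" - this is FALSE (a lie) because Dave is a knave.
- Dave (knave) says "Carol and I are different types" - this is FALSE (a lie) because Dave is a knave and Carol is a knave.
- Maya (knight) says "At least one of us is a knave" - this is TRUE because Carol and Dave are knaves.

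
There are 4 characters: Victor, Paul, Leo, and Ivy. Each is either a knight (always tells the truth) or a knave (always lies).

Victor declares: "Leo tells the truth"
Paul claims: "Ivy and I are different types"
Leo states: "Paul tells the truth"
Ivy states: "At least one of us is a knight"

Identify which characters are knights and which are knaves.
Victor is a knave.
Paul is a knave.
Leo is a knave.
Ivy is a knave.

Verification:
- Victor (knave) says "Leo tells the truth" - this is FALSE (a lie) because Leo is a knave.
- Paul (knave) says "Ivy and I are different types" - this is FALSE (a lie) because Paul is a knave and Ivy is a knave.
- Leo (knave) says "Paul tells the truth" - this is FALSE (a lie) because Paul is a knave.
- Ivy (knave) says "At least one of us is a knight" - this is FALSE (a lie) because no one is a knight.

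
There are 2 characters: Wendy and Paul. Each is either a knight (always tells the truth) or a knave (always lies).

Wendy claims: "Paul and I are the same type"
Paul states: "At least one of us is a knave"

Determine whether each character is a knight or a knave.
Wendy is a knave.
Paul is a knight.

Verification:
- Wendy (knave) says "Paul and I are the same type" - this is FALSE (a lie) because Wendy is a knave and Paul is a knight.
- Paul (knight) says "At least one of us is a knave" - this is TRUE because Wendy is a knave.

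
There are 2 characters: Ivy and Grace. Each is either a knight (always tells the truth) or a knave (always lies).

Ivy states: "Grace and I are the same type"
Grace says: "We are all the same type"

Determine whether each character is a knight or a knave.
Ivy is a knight.
Grace is a knight.

Verification:
- Ivy (knight) says "Grace and I are the same type" - this is TRUE because Ivy is a knight and Grace is a knight.
- Grace (knight) says "We are all the same type" - this is TRUE because Ivy and Grace are knights.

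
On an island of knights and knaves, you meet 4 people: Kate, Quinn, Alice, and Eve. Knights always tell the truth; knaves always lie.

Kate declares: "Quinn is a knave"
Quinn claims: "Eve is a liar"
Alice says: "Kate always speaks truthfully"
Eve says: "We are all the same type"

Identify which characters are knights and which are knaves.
Kate is a knave.
Quinn is a knight.
Alice is a knave.
Eve is a knave.

Verification:
- Kate (knave) says "Quinn is a knave" - this is FALSE (a lie) because Quinn is a knight.
- Quinn (knight) says "Eve is a liar" - this is TRUE because Eve is a knave.
- Alice (knave) says "Kate always speaks truthfully" - this is FALSE (a lie) because Kate is a knave.
- Eve (knave) says "We are all the same type" - this is FALSE (a lie) because Quinn is a knight and Kate, Alice, and Eve are knaves.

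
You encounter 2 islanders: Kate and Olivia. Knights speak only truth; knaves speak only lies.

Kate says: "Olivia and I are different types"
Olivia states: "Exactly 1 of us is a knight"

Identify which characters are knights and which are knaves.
Kate is a knave.
Olivia is a knave.

Verification:
- Kate (knave) says "Olivia and I are different types" - this is FALSE (a lie) because Kate is a knave and Olivia is a knave.
- Olivia (knave) says "Exactly 1 of us is a knight" - this is FALSE (a lie) because there are 0 knights.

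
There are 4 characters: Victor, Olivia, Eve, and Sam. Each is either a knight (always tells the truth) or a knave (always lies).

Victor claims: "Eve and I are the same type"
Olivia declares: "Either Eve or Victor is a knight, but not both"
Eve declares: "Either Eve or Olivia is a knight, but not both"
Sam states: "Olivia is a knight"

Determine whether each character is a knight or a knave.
Victor is a knight.
Olivia is a knave.
Eve is a knight.
Sam is a knave.

Verification:
- Victor (knight) says "Eve and I are the same type" - this is TRUE because Victor is a knight and Eve is a knight.
- Olivia (knave) says "Either Eve or Victor is a knight, but not both" - this is FALSE (a lie) because Eve is a knight and Victor is a knight.
- Eve (knight) says "Either Eve or Olivia is a knight, but not both" - this is TRUE because Eve is a knight and Olivia is a knave.
- Sam (knave) says "Olivia is a knight" - this is FALSE (a lie) because Olivia is a knave.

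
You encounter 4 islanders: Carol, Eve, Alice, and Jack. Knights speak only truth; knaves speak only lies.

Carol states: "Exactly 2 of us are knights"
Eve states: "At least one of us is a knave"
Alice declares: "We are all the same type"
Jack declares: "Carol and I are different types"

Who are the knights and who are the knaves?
Carol is a knave.
Eve is a knight.
Alice is a knave.
Jack is a knave.

Verification:
- Carol (knave) says "Exactly 2 of us are knights" - this is FALSE (a lie) because there are 1 knights.
- Eve (knight) says "At least one of us is a knave" - this is TRUE because Carol, Alice, and Jack are knaves.
- Alice (knave) says "We are all the same type" - this is FALSE (a lie) because Eve is a knight and Carol, Alice, and Jack are knaves.
- Jack (knave) says "Carol and I are different types" - this is FALSE (a lie) because Jack is a knave and Carol is a knave.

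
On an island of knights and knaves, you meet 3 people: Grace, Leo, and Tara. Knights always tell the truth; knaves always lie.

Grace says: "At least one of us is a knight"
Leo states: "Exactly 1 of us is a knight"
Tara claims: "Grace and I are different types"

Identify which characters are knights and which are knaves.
Grace is a knave.
Leo is a knave.
Tara is a knave.

Verification:
- Grace (knave) says "At least one of us is a knight" - this is FALSE (a lie) because no one is a knight.
- Leo (knave) says "Exactly 1 of us is a knight" - this is FALSE (a lie) because there are 0 knights.
- Tara (knave) says "Grace and I are different types" - this is FALSE (a lie) because Tara is a knave and Grace is a knave.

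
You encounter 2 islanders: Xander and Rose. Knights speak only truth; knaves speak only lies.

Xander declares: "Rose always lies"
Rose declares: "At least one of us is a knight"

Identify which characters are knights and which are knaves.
Xander is a knave.
Rose is a knight.

Verification:
- Xander (knave) says "Rose always lies" - this is FALSE (a lie) because Rose is a knight.
- Rose (knight) says "At least one of us is a knight" - this is TRUE because Rose is a knight.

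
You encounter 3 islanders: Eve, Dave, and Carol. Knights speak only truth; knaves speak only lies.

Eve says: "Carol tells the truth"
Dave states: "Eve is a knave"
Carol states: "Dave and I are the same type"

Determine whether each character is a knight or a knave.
Eve is a knave.
Dave is a knight.
Carol is a knave.

Verification:
- Eve (knave) says "Carol tells the truth" - this is FALSE (a lie) because Carol is a knave.
- Dave (knight) says "Eve is a knave" - this is TRUE because Eve is a knave.
- Carol (knave) says "Dave and I are the same type" - this is FALSE (a lie) because Carol is a knave and Dave is a knight.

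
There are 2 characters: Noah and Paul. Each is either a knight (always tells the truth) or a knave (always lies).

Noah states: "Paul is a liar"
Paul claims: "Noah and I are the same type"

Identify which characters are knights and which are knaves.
Noah is a knight.
Paul is a knave.

Verification:
- Noah (knight) says "Paul is a liar" - this is TRUE because Paul is a knave.
- Paul (knave) says "Noah and I are the same type" - this is FALSE (a lie) because Paul is a knave and Noah is a knight.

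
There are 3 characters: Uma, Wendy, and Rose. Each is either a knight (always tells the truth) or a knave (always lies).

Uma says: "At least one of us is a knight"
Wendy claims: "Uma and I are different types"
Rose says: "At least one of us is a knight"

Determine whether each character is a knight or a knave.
Uma is a knave.
Wendy is a knave.
Rose is a knave.

Verification:
- Uma (knave) says "At least one of us is a knight" - this is FALSE (a lie) because no one is a knight.
- Wendy (knave) says "Uma and I are different types" - this is FALSE (a lie) because Wendy is a knave and Uma is a knave.
- Rose (knave) says "At least one of us is a knight" - this is FALSE (a lie) because no one is a knight.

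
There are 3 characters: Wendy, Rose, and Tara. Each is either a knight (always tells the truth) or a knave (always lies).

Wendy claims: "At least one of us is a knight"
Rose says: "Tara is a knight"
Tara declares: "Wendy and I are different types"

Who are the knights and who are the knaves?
Wendy is a knave.
Rose is a knave.
Tara is a knave.

Verification:
- Wendy (knave) says "At least one of us is a knight" - this is FALSE (a lie) because no one is a knight.
- Rose (knave) says "Tara is a knight" - this is FALSE (a lie) because Tara is a knave.
- Tara (knave) says "Wendy and I are different types" - this is FALSE (a lie) because Tara is a knave and Wendy is a knave.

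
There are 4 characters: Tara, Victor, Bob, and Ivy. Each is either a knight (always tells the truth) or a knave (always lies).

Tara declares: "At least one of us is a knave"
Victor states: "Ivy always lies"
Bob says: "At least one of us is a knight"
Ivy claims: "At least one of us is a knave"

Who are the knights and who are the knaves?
Tara is a knight.
Victor is a knave.
Bob is a knight.
Ivy is a knight.

Verification:
- Tara (knight) says "At least one of us is a knave" - this is TRUE because Victor is a knave.
- Victor (knave) says "Ivy always lies" - this is FALSE (a lie) because Ivy is a knight.
- Bob (knight) says "At least one of us is a knight" - this is TRUE because Tara, Bob, and Ivy are knights.
- Ivy (knight) says "At least one of us is a knave" - this is TRUE because Victor is a knave.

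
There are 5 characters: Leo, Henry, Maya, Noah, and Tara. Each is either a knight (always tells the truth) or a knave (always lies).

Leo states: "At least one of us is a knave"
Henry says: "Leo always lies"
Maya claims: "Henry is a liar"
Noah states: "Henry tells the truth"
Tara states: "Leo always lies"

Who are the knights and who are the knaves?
Leo is a knight.
Henry is a knave.
Maya is a knight.
Noah is a knave.
Tara is a knave.

Verification:
- Leo (knight) says "At least one of us is a knave" - this is TRUE because Henry, Noah, and Tara are knaves.
- Henry (knave) says "Leo always lies" - this is FALSE (a lie) because Leo is a knight.
- Maya (knight) says "Henry is a liar" - this is TRUE because Henry is a knave.
- Noah (knave) says "Henry tells the truth" - this is FALSE (a lie) because Henry is a knave.
- Tara (knave) says "Leo always lies" - this is FALSE (a lie) because Leo is a knight.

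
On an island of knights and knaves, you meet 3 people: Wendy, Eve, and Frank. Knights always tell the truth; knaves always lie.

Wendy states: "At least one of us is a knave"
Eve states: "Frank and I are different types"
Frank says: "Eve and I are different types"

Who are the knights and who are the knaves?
Wendy is a knight.
Eve is a knave.
Frank is a knave.

Verification:
- Wendy (knight) says "At least one of us is a knave" - this is TRUE because Eve and Frank are knaves.
- Eve (knave) says "Frank and I are different types" - this is FALSE (a lie) because Eve is a knave and Frank is a knave.
- Frank (knave) says "Eve and I are different types" - this is FALSE (a lie) because Frank is a knave and Eve is a knave.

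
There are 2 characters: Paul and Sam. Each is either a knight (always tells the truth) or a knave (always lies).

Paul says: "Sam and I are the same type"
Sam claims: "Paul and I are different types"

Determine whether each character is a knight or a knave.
Paul is a knave.
Sam is a knight.

Verification:
- Paul (knave) says "Sam and I are the same type" - this is FALSE (a lie) because Paul is a knave and Sam is a knight.
- Sam (knight) says "Paul and I are different types" - this is TRUE because Sam is a knight and Paul is a knave.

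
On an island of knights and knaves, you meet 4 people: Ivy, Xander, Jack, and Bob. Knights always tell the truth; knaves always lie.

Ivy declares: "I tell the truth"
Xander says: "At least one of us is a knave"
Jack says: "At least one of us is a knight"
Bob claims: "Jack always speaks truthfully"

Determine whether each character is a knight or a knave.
Ivy is a knave.
Xander is a knight.
Jack is a knight.
Bob is a knight.

Verification:
- Ivy (knave) says "I tell the truth" - this is FALSE (a lie) because Ivy is a knave.
- Xander (knight) says "At least one of us is a knave" - this is TRUE because Ivy is a knave.
- Jack (knight) says "At least one of us is a knight" - this is TRUE because Xander, Jack, and Bob are knights.
- Bob (knight) says "Jack always speaks truthfully" - this is TRUE because Jack is a knight.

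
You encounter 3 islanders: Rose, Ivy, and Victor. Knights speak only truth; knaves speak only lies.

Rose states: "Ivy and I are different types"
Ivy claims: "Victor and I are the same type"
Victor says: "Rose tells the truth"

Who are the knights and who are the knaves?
Rose is a knight.
Ivy is a knave.
Victor is a knight.

Verification:
- Rose (knight) says "Ivy and I are different types" - this is TRUE because Rose is a knight and Ivy is a knave.
- Ivy (knave) says "Victor and I are the same type" - this is FALSE (a lie) because Ivy is a knave and Victor is a knight.
- Victor (knight) says "Rose tells the truth" - this is TRUE because Rose is a knight.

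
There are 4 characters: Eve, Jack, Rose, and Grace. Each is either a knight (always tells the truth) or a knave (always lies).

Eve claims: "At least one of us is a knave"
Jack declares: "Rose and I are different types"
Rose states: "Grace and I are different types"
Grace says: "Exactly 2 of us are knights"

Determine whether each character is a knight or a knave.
Eve is a knight.
Jack is a knave.
Rose is a knave.
Grace is a knave.

Verification:
- Eve (knight) says "At least one of us is a knave" - this is TRUE because Jack, Rose, and Grace are knaves.
- Jack (knave) says "Rose and I are different types" - this is FALSE (a lie) because Jack is a knave and Rose is a knave.
- Rose (knave) says "Grace and I are different types" - this is FALSE (a lie) because Rose is a knave and Grace is a knave.
- Grace (knave) says "Exactly 2 of us are knights" - this is FALSE (a lie) because there are 1 knights.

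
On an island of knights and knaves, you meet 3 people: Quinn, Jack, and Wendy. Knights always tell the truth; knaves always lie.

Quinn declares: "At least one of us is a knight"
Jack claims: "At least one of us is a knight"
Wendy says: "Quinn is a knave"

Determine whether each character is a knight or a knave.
Quinn is a knight.
Jack is a knight.
Wendy is a knave.

Verification:
- Quinn (knight) says "At least one of us is a knight" - this is TRUE because Quinn and Jack are knights.
- Jack (knight) says "At least one of us is a knight" - this is TRUE because Quinn and Jack are knights.
- Wendy (knave) says "Quinn is a knave" - this is FALSE (a lie) because Quinn is a knight.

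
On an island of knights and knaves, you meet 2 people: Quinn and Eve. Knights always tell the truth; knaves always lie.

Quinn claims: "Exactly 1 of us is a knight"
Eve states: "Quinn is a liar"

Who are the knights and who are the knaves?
Quinn is a knight.
Eve is a knave.

Verification:
- Quinn (knight) says "Exactly 1 of us is a knight" - this is TRUE because there are 1 knights.
- Eve (knave) says "Quinn is a liar" - this is FALSE (a lie) because Quinn is a knight.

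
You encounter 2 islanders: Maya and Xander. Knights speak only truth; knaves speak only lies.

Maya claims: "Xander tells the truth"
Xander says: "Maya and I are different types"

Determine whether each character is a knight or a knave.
Maya is a knave.
Xander is a knave.

Verification:
- Maya (knave) says "Xander tells the truth" - this is FALSE (a lie) because Xander is a knave.
- Xander (knave) says "Maya and I are different types" - this is FALSE (a lie) because Xander is a knave and Maya is a knave.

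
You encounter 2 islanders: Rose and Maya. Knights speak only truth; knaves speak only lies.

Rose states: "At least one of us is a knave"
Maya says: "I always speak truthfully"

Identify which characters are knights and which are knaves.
Rose is a knight.
Maya is a knave.

Verification:
- Rose (knight) says "At least one of us is a knave" - this is TRUE because Maya is a knave.
- Maya (knave) says "I always speak truthfully" - this is FALSE (a lie) because Maya is a knave.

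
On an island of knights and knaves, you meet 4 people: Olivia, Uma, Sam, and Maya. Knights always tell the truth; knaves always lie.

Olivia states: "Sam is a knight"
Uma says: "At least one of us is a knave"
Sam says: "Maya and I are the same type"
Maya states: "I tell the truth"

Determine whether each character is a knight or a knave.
Olivia is a knave.
Uma is a knight.
Sam is a knave.
Maya is a knight.

Verification:
- Olivia (knave) says "Sam is a knight" - this is FALSE (a lie) because Sam is a knave.
- Uma (knight) says "At least one of us is a knave" - this is TRUE because Olivia and Sam are knaves.
- Sam (knave) says "Maya and I are the same type" - this is FALSE (a lie) because Sam is a knave and Maya is a knight.
- Maya (knight) says "I tell the truth" - this is TRUE because Maya is a knight.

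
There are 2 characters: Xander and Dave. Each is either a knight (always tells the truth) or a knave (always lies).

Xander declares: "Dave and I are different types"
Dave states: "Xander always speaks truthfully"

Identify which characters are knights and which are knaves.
Xander is a knave.
Dave is a knave.

Verification:
- Xander (knave) says "Dave and I are different types" - this is FALSE (a lie) because Xander is a knave and Dave is a knave.
- Dave (knave) says "Xander always speaks truthfully" - this is FALSE (a lie) because Xander is a knave.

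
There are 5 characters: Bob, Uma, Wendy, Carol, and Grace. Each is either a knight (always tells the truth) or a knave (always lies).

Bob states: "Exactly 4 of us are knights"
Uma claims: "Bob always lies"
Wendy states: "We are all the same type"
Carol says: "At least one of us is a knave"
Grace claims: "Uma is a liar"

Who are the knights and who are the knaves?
Bob is a knave.
Uma is a knight.
Wendy is a knave.
Carol is a knight.
Grace is a knave.

Verification:
- Bob (knave) says "Exactly 4 of us are knights" - this is FALSE (a lie) because there are 2 knights.
- Uma (knight) says "Bob always lies" - this is TRUE because Bob is a knave.
- Wendy (knave) says "We are all the same type" - this is FALSE (a lie) because Uma and Carol are knights and Bob, Wendy, and Grace are knaves.
- Carol (knight) says "At least one of us is a knave" - this is TRUE because Bob, Wendy, and Grace are knaves.
- Grace (knave) says "Uma is a liar" - this is FALSE (a lie) because Uma is a knight.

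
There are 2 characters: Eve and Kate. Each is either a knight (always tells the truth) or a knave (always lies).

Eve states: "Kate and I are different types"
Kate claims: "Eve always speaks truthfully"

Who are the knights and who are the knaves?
Eve is a knave.
Kate is a knave.

Verification:
- Eve (knave) says "Kate and I are different types" - this is FALSE (a lie) because Eve is a knave and Kate is a knave.
- Kate (knave) says "Eve always speaks truthfully" - this is FALSE (a lie) because Eve is a knave.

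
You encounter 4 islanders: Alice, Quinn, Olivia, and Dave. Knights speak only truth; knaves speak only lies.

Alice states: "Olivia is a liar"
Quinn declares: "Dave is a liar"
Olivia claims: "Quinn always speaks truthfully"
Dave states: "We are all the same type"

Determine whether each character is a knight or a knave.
Alice is a knave.
Quinn is a knight.
Olivia is a knight.
Dave is a knave.

Verification:
- Alice (knave) says "Olivia is a liar" - this is FALSE (a lie) because Olivia is a knight.
- Quinn (knight) says "Dave is a liar" - this is TRUE because Dave is a knave.
- Olivia (knight) says "Quinn always speaks truthfully" - this is TRUE because Quinn is a knight.
- Dave (knave) says "We are all the same type" - this is FALSE (a lie) because Quinn and Olivia are knights and Alice and Dave are knaves.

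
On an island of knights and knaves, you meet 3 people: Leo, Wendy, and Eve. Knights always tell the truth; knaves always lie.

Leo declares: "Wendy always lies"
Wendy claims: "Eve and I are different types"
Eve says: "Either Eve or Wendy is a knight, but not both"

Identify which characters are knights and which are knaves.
Leo is a knight.
Wendy is a knave.
Eve is a knave.

Verification:
- Leo (knight) says "Wendy always lies" - this is TRUE because Wendy is a knave.
- Wendy (knave) says "Eve and I are different types" - this is FALSE (a lie) because Wendy is a knave and Eve is a knave.
- Eve (knave) says "Either Eve or Wendy is a knight, but not both" - this is FALSE (a lie) because Eve is a knave and Wendy is a knave.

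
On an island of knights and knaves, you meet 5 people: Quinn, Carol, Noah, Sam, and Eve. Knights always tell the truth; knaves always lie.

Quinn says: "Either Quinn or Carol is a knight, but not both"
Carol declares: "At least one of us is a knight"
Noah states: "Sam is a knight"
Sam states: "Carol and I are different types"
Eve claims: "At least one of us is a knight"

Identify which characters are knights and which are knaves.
Quinn is a knave.
Carol is a knave.
Noah is a knave.
Sam is a knave.
Eve is a knave.

Verification:
- Quinn (knave) says "Either Quinn or Carol is a knight, but not both" - this is FALSE (a lie) because Quinn is a knave and Carol is a knave.
- Carol (knave) says "At least one of us is a knight" - this is FALSE (a lie) because no one is a knight.
- Noah (knave) says "Sam is a knight" - this is FALSE (a lie) because Sam is a knave.
- Sam (knave) says "Carol and I are different types" - this is FALSE (a lie) because Sam is a knave and Carol is a knave.
- Eve (knave) says "At least one of us is a knight" - this is FALSE (a lie) because no one is a knight.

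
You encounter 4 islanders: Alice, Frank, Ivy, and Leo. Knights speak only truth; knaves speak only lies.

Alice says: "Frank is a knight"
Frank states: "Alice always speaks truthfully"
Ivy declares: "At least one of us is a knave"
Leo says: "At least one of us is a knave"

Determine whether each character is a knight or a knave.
Alice is a knave.
Frank is a knave.
Ivy is a knight.
Leo is a knight.

Verification:
- Alice (knave) says "Frank is a knight" - this is FALSE (a lie) because Frank is a knave.
- Frank (knave) says "Alice always speaks truthfully" - this is FALSE (a lie) because Alice is a knave.
- Ivy (knight) says "At least one of us is a knave" - this is TRUE because Alice and Frank are knaves.
- Leo (knight) says "At least one of us is a knave" - this is TRUE because Alice and Frank are knaves.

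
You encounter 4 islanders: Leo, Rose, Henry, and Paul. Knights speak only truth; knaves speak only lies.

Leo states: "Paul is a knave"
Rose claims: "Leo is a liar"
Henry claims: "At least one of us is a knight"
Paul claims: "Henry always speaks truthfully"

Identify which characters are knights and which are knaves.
Leo is a knave.
Rose is a knight.
Henry is a knight.
Paul is a knight.

Verification:
- Leo (knave) says "Paul is a knave" - this is FALSE (a lie) because Paul is a knight.
- Rose (knight) says "Leo is a liar" - this is TRUE because Leo is a knave.
- Henry (knight) says "At least one of us is a knight" - this is TRUE because Rose, Henry, and Paul are knights.
- Paul (knight) says "Henry always speaks truthfully" - this is TRUE because Henry is a knight.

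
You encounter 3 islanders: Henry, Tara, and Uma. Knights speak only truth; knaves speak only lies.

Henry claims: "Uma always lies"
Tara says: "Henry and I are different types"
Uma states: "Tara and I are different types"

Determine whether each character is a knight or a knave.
Henry is a knave.
Tara is a knave.
Uma is a knight.

Verification:
- Henry (knave) says "Uma always lies" - this is FALSE (a lie) because Uma is a knight.
- Tara (knave) says "Henry and I are different types" - this is FALSE (a lie) because Tara is a knave and Henry is a knave.
- Uma (knight) says "Tara and I are different types" - this is TRUE because Uma is a knight and Tara is a knave.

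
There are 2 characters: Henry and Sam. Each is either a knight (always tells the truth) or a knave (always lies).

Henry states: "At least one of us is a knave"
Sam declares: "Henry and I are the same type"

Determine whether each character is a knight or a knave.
Henry is a knight.
Sam is a knave.

Verification:
- Henry (knight) says "At least one of us is a knave" - this is TRUE because Sam is a knave.
- Sam (knave) says "Henry and I are the same type" - this is FALSE (a lie) because Sam is a knave and Henry is a knight.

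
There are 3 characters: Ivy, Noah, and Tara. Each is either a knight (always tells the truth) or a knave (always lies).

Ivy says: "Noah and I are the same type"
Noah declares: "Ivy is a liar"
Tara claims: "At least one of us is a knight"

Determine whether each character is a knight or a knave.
Ivy is a knave.
Noah is a knight.
Tara is a knight.

Verification:
- Ivy (knave) says "Noah and I are the same type" - this is FALSE (a lie) because Ivy is a knave and Noah is a knight.
- Noah (knight) says "Ivy is a liar" - this is TRUE because Ivy is a knave.
- Tara (knight) says "At least one of us is a knight" - this is TRUE because Noah and Tara are knights.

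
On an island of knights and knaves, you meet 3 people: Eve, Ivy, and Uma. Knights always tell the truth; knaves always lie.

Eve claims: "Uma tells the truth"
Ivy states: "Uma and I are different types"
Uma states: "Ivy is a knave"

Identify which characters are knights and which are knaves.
Eve is a knave.
Ivy is a knight.
Uma is a knave.

Verification:
- Eve (knave) says "Uma tells the truth" - this is FALSE (a lie) because Uma is a knave.
- Ivy (knight) says "Uma and I are different types" - this is TRUE because Ivy is a knight and Uma is a knave.
- Uma (knave) says "Ivy is a knave" - this is FALSE (a lie) because Ivy is a knight.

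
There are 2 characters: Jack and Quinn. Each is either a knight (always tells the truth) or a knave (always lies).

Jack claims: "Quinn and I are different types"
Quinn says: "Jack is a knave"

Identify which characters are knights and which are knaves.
Jack is a knight.
Quinn is a knave.

Verification:
- Jack (knight) says "Quinn and I are different types" - this is TRUE because Jack is a knight and Quinn is a knave.
- Quinn (knave) says "Jack is a knave" - this is FALSE (a lie) because Jack is a knight.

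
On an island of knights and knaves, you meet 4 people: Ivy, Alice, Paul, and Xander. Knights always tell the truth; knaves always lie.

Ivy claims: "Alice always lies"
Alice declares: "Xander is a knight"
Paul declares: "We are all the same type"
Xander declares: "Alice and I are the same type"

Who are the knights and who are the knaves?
Ivy is a knave.
Alice is a knight.
Paul is a knave.
Xander is a knight.

Verification:
- Ivy (knave) says "Alice always lies" - this is FALSE (a lie) because Alice is a knight.
- Alice (knight) says "Xander is a knight" - this is TRUE because Xander is a knight.
- Paul (knave) says "We are all the same type" - this is FALSE (a lie) because Alice and Xander are knights and Ivy and Paul are knaves.
- Xander (knight) says "Alice and I are the same type" - this is TRUE because Xander is a knight and Alice is a knight.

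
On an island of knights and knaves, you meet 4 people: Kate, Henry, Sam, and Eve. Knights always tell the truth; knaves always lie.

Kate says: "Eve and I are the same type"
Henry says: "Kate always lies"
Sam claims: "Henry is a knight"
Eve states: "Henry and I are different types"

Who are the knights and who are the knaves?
Kate is a knight.
Henry is a knave.
Sam is a knave.
Eve is a knight.

Verification:
- Kate (knight) says "Eve and I are the same type" - this is TRUE because Kate is a knight and Eve is a knight.
- Henry (knave) says "Kate always lies" - this is FALSE (a lie) because Kate is a knight.
- Sam (knave) says "Henry is a knight" - this is FALSE (a lie) because Henry is a knave.
- Eve (knight) says "Henry and I are different types" - this is TRUE because Eve is a knight and Henry is a knave.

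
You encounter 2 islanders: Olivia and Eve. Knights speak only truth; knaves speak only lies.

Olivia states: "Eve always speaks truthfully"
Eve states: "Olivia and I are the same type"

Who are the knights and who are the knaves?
Olivia is a knight.
Eve is a knight.

Verification:
- Olivia (knight) says "Eve always speaks truthfully" - this is TRUE because Eve is a knight.
- Eve (knight) says "Olivia and I are the same type" - this is TRUE because Eve is a knight and Olivia is a knight.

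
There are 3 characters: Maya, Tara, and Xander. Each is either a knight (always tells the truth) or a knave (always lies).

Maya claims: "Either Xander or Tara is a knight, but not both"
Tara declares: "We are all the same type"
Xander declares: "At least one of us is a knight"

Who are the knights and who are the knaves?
Maya is a knight.
Tara is a knave.
Xander is a knight.

Verification:
- Maya (knight) says "Either Xander or Tara is a knight, but not both" - this is TRUE because Xander is a knight and Tara is a knave.
- Tara (knave) says "We are all the same type" - this is FALSE (a lie) because Maya and Xander are knights and Tara is a knave.
- Xander (knight) says "At least one of us is a knight" - this is TRUE because Maya and Xander are knights.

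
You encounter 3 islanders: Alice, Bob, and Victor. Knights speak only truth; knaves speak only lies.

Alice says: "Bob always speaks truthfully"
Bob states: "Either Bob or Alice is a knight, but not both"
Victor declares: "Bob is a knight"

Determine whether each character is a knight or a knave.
Alice is a knave.
Bob is a knave.
Victor is a knave.

Verification:
- Alice (knave) says "Bob always speaks truthfully" - this is FALSE (a lie) because Bob is a knave.
- Bob (knave) says "Either Bob or Alice is a knight, but not both" - this is FALSE (a lie) because Bob is a knave and Alice is a knave.
- Victor (knave) says "Bob is a knight" - this is FALSE (a lie) because Bob is a knave.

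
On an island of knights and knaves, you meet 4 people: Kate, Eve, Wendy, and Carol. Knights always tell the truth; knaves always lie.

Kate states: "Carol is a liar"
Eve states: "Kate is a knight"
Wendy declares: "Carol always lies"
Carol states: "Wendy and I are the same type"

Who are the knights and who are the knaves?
Kate is a knight.
Eve is a knight.
Wendy is a knight.
Carol is a knave.

Verification:
- Kate (knight) says "Carol is a liar" - this is TRUE because Carol is a knave.
- Eve (knight) says "Kate is a knight" - this is TRUE because Kate is a knight.
- Wendy (knight) says "Carol always lies" - this is TRUE because Carol is a knave.
- Carol (knave) says "Wendy and I are the same type" - this is FALSE (a lie) because Carol is a knave and Wendy is a knight.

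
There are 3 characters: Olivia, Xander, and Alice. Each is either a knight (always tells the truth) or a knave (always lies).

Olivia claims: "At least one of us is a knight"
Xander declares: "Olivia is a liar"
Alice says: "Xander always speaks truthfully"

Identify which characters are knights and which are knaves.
Olivia is a knight.
Xander is a knave.
Alice is a knave.

Verification:
- Olivia (knight) says "At least one of us is a knight" - this is TRUE because Olivia is a knight.
- Xander (knave) says "Olivia is a liar" - this is FALSE (a lie) because Olivia is a knight.
- Alice (knave) says "Xander always speaks truthfully" - this is FALSE (a lie) because Xander is a knave.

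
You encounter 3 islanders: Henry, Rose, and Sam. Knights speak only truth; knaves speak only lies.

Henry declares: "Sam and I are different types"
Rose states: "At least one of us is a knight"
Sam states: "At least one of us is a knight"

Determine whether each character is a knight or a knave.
Henry is a knave.
Rose is a knave.
Sam is a knave.

Verification:
- Henry (knave) says "Sam and I are different types" - this is FALSE (a lie) because Henry is a knave and Sam is a knave.
- Rose (knave) says "At least one of us is a knight" - this is FALSE (a lie) because no one is a knight.
- Sam (knave) says "At least one of us is a knight" - this is FALSE (a lie) because no one is a knight.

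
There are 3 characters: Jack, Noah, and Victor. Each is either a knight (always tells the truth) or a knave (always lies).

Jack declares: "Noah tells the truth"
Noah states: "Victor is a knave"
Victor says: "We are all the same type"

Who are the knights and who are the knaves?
Jack is a knight.
Noah is a knight.
Victor is a knave.

Verification:
- Jack (knight) says "Noah tells the truth" - this is TRUE because Noah is a knight.
- Noah (knight) says "Victor is a knave" - this is TRUE because Victor is a knave.
- Victor (knave) says "We are all the same type" - this is FALSE (a lie) because Jack and Noah are knights and Victor is a knave.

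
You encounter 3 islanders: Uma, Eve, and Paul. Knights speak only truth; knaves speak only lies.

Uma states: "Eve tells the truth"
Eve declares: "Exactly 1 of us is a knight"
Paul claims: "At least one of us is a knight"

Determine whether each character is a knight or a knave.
Uma is a knave.
Eve is a knave.
Paul is a knave.

Verification:
- Uma (knave) says "Eve tells the truth" - this is FALSE (a lie) because Eve is a knave.
- Eve (knave) says "Exactly 1 of us is a knight" - this is FALSE (a lie) because there are 0 knights.
- Paul (knave) says "At least one of us is a knight" - this is FALSE (a lie) because no one is a knight.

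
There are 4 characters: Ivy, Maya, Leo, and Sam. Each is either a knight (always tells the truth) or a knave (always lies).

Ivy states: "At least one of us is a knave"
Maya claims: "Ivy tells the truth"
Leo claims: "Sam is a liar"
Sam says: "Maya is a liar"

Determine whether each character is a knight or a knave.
Ivy is a knight.
Maya is a knight.
Leo is a knight.
Sam is a knave.

Verification:
- Ivy (knight) says "At least one of us is a knave" - this is TRUE because Sam is a knave.
- Maya (knight) says "Ivy tells the truth" - this is TRUE because Ivy is a knight.
- Leo (knight) says "Sam is a liar" - this is TRUE because Sam is a knave.
- Sam (knave) says "Maya is a liar" - this is FALSE (a lie) because Maya is a knight.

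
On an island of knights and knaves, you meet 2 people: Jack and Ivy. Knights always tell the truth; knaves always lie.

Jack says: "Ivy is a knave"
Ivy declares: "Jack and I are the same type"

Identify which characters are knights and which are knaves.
Jack is a knight.
Ivy is a knave.

Verification:
- Jack (knight) says "Ivy is a knave" - this is TRUE because Ivy is a knave.
- Ivy (knave) says "Jack and I are the same type" - this is FALSE (a lie) because Ivy is a knave and Jack is a knight.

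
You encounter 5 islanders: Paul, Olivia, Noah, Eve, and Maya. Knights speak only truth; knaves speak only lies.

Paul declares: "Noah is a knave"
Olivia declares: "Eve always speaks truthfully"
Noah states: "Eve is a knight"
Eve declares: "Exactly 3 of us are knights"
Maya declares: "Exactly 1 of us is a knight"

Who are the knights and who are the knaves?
Paul is a knave.
Olivia is a knight.
Noah is a knight.
Eve is a knight.
Maya is a knave.

Verification:
- Paul (knave) says "Noah is a knave" - this is FALSE (a lie) because Noah is a knight.
- Olivia (knight) says "Eve always speaks truthfully" - this is TRUE because Eve is a knight.
- Noah (knight) says "Eve is a knight" - this is TRUE because Eve is a knight.
- Eve (knight) says "Exactly 3 of us are knights" - this is TRUE because there are 3 knights.
- Maya (knave) says "Exactly 1 of us is a knight" - this is FALSE (a lie) because there are 3 knights.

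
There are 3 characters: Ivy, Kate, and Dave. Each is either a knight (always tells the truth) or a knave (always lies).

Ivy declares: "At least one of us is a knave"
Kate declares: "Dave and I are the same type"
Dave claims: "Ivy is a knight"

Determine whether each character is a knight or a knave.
Ivy is a knight.
Kate is a knave.
Dave is a knight.

Verification:
- Ivy (knight) says "At least one of us is a knave" - this is TRUE because Kate is a knave.
- Kate (knave) says "Dave and I are the same type" - this is FALSE (a lie) because Kate is a knave and Dave is a knight.
- Dave (knight) says "Ivy is a knight" - this is TRUE because Ivy is a knight.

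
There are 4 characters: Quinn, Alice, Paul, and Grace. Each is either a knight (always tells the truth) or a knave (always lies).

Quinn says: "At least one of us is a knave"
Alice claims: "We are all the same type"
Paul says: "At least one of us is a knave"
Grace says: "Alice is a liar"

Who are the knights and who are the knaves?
Quinn is a knight.
Alice is a knave.
Paul is a knight.
Grace is a knight.

Verification:
- Quinn (knight) says "At least one of us is a knave" - this is TRUE because Alice is a knave.
- Alice (knave) says "We are all the same type" - this is FALSE (a lie) because Quinn, Paul, and Grace are knights and Alice is a knave.
- Paul (knight) says "At least one of us is a knave" - this is TRUE because Alice is a knave.
- Grace (knight) says "Alice is a liar" - this is TRUE because Alice is a knave.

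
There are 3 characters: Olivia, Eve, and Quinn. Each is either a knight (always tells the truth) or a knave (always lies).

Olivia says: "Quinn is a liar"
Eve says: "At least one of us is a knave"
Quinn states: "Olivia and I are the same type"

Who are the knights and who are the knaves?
Olivia is a knight.
Eve is a knight.
Quinn is a knave.

Verification:
- Olivia (knight) says "Quinn is a liar" - this is TRUE because Quinn is a knave.
- Eve (knight) says "At least one of us is a knave" - this is TRUE because Quinn is a knave.
- Quinn (knave) says "Olivia and I are the same type" - this is FALSE (a lie) because Quinn is a knave and Olivia is a knight.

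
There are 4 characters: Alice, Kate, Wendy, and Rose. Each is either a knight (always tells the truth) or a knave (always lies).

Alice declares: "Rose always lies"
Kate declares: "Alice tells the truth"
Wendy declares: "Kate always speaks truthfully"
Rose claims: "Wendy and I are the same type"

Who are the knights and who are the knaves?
Alice is a knight.
Kate is a knight.
Wendy is a knight.
Rose is a knave.

Verification:
- Alice (knight) says "Rose always lies" - this is TRUE because Rose is a knave.
- Kate (knight) says "Alice tells the truth" - this is TRUE because Alice is a knight.
- Wendy (knight) says "Kate always speaks truthfully" - this is TRUE because Kate is a knight.
- Rose (knave) says "Wendy and I are the same type" - this is FALSE (a lie) because Rose is a knave and Wendy is a knight.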